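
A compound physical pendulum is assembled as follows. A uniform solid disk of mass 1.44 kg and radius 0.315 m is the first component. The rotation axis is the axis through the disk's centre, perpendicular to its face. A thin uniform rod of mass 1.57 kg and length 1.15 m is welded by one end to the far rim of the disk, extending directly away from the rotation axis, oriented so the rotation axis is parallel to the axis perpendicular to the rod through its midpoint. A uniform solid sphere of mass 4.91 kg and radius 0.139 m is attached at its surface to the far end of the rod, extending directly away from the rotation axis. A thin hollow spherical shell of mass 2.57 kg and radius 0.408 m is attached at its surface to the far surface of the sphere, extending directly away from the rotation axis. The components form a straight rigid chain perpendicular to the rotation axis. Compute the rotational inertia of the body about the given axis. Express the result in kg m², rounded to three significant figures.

Solid disk: I_cm = (1/2)MR² = (1/2)(1.44)(0.315)² = 0.071442 kg m²; axis through the centre, so I = 0.071442 kg m².
Thin rod: I_cm = (1/12)ML² = (1/12)(1.57)(1.15)² = 0.17303 kg m²; centre at d = 0.315 + 0.575 = 0.89 m, so I = I_cm + Md² gives I = 0.17303 + (1.57)(0.89)² = 1.4166 kg m².
Solid sphere: I_cm = (2/5)MR² = (2/5)(4.91)(0.139)² = 0.037946 kg m²; centre at d = 0.315 + 0.575 + 0.575 + 0.139 = 1.604 m, so I = I_cm + Md² gives I = 0.037946 + (4.91)(1.604)² = 12.67 kg m².
Spherical shell: I_cm = (2/3)MR² = (2/3)(2.57)(0.408)² = 0.28521 kg m²; centre at d = 0.315 + 0.575 + 0.575 + 0.139 + 0.139 + 0.408 = 2.151 m, so I = I_cm + Md² gives I = 0.28521 + (2.57)(2.151)² = 12.176 kg m².
Total I = 0.071442 + 1.4166 + 12.67 + 12.176 = 26.335 kg m².

26.3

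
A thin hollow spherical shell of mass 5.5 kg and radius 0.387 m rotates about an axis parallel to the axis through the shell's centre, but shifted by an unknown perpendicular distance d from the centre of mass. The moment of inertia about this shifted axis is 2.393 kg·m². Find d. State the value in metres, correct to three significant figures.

0.579

About the centre-of-mass axis, I_cm = (2/3)MR² = (2/3)(5.5)(0.387)² = 0.54915 kg·m².
Parallel axis theorem: I = I_cm + Md², so Md² = 2.393 − 0.54915 = 1.8438 kg·m².
d = √(1.8438 / 5.5) = 0.579 m.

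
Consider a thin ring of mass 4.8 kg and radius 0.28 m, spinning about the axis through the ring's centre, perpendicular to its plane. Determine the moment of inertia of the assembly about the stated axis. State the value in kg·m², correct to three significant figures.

0.376

I_cm = MR² = (4.8)(0.28)² = 0.37632 kg·m²; axis through the centre, so I = 0.37632 kg·m².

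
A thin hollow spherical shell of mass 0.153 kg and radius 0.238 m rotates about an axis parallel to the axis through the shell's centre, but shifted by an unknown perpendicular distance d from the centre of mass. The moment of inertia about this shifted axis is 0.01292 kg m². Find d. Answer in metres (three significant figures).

About the centre-of-mass axis, I_cm = (2/3)MR² = (2/3)(0.153)(0.238)² = 0.0057777 kg m².
Parallel axis theorem: I = I_cm + Md², so Md² = 0.01292 − 0.0057777 = 0.0071423 kg m².
d = √(0.0071423 / 0.153) = 0.21606 m.

0.216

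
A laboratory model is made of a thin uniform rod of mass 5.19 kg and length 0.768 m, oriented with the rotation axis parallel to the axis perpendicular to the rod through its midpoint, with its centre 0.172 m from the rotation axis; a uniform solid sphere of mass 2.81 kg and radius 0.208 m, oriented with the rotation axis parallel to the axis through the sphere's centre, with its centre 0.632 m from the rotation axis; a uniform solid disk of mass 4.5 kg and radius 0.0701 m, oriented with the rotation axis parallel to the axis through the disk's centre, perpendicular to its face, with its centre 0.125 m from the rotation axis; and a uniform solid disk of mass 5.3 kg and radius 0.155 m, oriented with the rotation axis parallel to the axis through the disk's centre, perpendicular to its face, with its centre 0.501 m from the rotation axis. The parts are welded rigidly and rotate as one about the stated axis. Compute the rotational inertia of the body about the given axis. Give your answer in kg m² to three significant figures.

Thin rod: I_cm = (1/12)ML² = (1/12)(5.19)(0.768)² = 0.2551 kg m²; centre at d = 0.172 m, so I = I_cm + Md² gives I = 0.2551 + (5.19)(0.172)² = 0.40864 kg m².
Solid sphere: I_cm = (2/5)MR² = (2/5)(2.81)(0.208)² = 0.048629 kg m²; centre at d = 0.632 m, so I = I_cm + Md² gives I = 0.048629 + (2.81)(0.632)² = 1.171 kg m².
Solid disk: I_cm = (1/2)MR² = (1/2)(4.5)(0.0701)² = 0.011057 kg m²; centre at d = 0.125 m, so I = I_cm + Md² gives I = 0.011057 + (4.5)(0.125)² = 0.081369 kg m².
Solid disk: I_cm = (1/2)MR² = (1/2)(5.3)(0.155)² = 0.063666 kg m²; centre at d = 0.501 m, so I = I_cm + Md² gives I = 0.063666 + (5.3)(0.501)² = 1.394 kg m².
Total I = 0.40864 + 1.171 + 0.081369 + 1.394 = 3.055 kg m².

3.05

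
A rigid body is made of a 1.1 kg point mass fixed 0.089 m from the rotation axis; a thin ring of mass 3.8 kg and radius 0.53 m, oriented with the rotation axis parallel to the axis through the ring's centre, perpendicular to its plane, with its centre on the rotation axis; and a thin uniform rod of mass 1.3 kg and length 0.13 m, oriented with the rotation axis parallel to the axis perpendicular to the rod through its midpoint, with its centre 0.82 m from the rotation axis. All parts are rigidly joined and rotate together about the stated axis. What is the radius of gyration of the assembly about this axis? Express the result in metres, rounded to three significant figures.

0.561

Point mass: I_cm = 0; centre at d = 0.089 m, so the parallel axis theorem gives I = 0 + (1.1)(0.089)² = 0.0087131 kg·m².
Thin ring: I_cm = MR² = (3.8)(0.53)² = 1.0674 kg·m²; axis through the centre, so I = 1.0674 kg·m².
Thin rod: I_cm = (1/12)ML² = (1/12)(1.3)(0.13)² = 0.0018308 kg·m²; centre at d = 0.82 m, so the parallel axis theorem gives I = 0.0018308 + (1.3)(0.82)² = 0.87595 kg·m².
Total I = 1.9521 kg·m²; total mass M = 6.2 kg.
k = √(I/M) = √(1.9521/6.2) = 0.56112 m.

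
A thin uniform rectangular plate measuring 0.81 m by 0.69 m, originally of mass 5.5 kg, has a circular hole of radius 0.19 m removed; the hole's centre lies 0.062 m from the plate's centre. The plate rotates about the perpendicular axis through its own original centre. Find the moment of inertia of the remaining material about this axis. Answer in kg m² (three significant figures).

0.494

Unpierced body about its centre: I₀ = (1/12)M(a²+b²) = (1/12)(5.5)[(0.81)² + (0.69)²] = 0.51892 kg m².
The removed disk has mass m = M·πr²/(ab) = (5.5)·π(0.19)²/(0.81·0.69) = 1.1161 kg (same uniform areal density).
Its moment of inertia about the rotation axis (parallel-axis theorem): I_hole = (1/2)mr² + md² = (1/2)(1.1161)(0.19)² + (1.1161)(0.062)² = 0.024435 kg m².
Treating the hole as negative mass, I = I₀ − I_hole = 0.51892 − 0.024435 = 0.49449 kg m².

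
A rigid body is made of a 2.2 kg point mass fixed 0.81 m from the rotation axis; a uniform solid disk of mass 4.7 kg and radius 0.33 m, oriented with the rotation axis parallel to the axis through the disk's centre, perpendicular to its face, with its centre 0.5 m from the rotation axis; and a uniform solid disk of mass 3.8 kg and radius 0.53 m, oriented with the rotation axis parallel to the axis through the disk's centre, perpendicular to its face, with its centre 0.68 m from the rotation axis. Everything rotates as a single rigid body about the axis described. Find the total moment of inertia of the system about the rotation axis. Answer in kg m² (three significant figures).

5.17

Point mass: I_cm = 0; centre at d = 0.81 m, so I = I_cm + Md² gives I = 0 + (2.2)(0.81)² = 1.4434 kg m².
Solid disk: I_cm = (1/2)MR² = (1/2)(4.7)(0.33)² = 0.25592 kg m²; centre at d = 0.5 m, so I = I_cm + Md² gives I = 0.25592 + (4.7)(0.5)² = 1.4309 kg m².
Solid disk: I_cm = (1/2)MR² = (1/2)(3.8)(0.53)² = 0.53371 kg m²; centre at d = 0.68 m, so I = I_cm + Md² gives I = 0.53371 + (3.8)(0.68)² = 2.2908 kg m².
Total I = 1.4434 + 1.4309 + 2.2908 = 5.1652 kg m².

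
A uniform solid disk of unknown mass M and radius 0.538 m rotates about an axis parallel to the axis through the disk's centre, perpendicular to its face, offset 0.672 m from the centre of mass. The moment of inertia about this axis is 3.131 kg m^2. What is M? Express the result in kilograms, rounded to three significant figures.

5.25

I = I_cm + Md² = (1/2)MR² + Md² = M·[0.5·(0.538)² + (0.672)²] = M·0.59631.
So M = 3.131 / 0.59631 = 5.2507 kg.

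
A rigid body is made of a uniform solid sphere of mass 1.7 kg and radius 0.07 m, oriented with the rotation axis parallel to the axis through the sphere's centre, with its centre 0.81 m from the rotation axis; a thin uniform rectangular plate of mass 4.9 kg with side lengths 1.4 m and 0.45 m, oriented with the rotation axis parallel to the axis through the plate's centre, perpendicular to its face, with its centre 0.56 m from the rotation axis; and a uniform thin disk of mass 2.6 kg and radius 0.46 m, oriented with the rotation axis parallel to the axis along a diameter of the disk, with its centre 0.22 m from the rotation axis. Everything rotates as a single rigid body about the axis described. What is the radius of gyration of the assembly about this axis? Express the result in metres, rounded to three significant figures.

Solid sphere: I_cm = (2/5)MR² = (2/5)(1.7)(0.07)² = 0.003332 kg m²; centre at d = 0.81 m, so I = I_cm + Md² gives I = 0.003332 + (1.7)(0.81)² = 1.1187 kg m².
Rectangular plate: I_cm = (1/12)M(a²+b²) = (1/12)(4.9)[(1.4)² + (0.45)²] = 0.88302 kg m²; centre at d = 0.56 m, so I = I_cm + Md² gives I = 0.88302 + (4.9)(0.56)² = 2.4197 kg m².
Thin disk: I_cm = (1/4)MR² = (1/4)(2.6)(0.46)² = 0.13754 kg m²; centre at d = 0.22 m, so I = I_cm + Md² gives I = 0.13754 + (2.6)(0.22)² = 0.26338 kg m².
Total I = 3.8017 kg m²; total mass M = 9.2 kg.
k = √(I/M) = √(3.8017/9.2) = 0.64283 m.

0.643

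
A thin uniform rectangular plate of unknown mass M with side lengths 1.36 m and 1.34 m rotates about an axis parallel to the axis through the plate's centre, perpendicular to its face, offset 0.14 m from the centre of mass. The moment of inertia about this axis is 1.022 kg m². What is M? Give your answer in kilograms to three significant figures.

I = I_cm + Md² = (1/12)M(a²+b²) + Md² = M·[0.0833333·[(1.36)² + (1.34)²] + (0.14)²] = M·0.32337.
So M = 1.022 / 0.32337 = 3.1605 kg.

3.16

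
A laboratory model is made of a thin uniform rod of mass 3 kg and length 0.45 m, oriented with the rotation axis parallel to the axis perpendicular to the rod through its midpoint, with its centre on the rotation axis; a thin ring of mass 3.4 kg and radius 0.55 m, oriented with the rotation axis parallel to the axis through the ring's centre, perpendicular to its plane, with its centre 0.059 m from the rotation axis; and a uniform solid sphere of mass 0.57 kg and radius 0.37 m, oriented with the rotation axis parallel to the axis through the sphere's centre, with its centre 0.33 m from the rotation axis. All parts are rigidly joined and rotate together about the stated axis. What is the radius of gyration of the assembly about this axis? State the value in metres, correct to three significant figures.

0.412

Thin rod: I_cm = (1/12)ML² = (1/12)(3)(0.45)² = 0.050625 kg m^2; axis through the centre, so I = 0.050625 kg m^2.
Thin ring: I_cm = MR² = (3.4)(0.55)² = 1.0285 kg m^2; centre at d = 0.059 m, so I = I_cm + Md² gives I = 1.0285 + (3.4)(0.059)² = 1.0403 kg m^2.
Solid sphere: I_cm = (2/5)MR² = (2/5)(0.57)(0.37)² = 0.031213 kg m^2; centre at d = 0.33 m, so I = I_cm + Md² gives I = 0.031213 + (0.57)(0.33)² = 0.093286 kg m^2.
Total I = 1.1842 kg m^2; total mass M = 6.97 kg.
k = √(I/M) = √(1.1842/6.97) = 0.4122 m.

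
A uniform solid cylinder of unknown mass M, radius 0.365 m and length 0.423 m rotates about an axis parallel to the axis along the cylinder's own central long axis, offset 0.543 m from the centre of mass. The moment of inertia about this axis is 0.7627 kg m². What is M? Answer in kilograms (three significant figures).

I = I_cm + Md² = (1/2)MR² + Md² = M·[0.5·(0.365)² + (0.543)²] = M·0.36146.
So M = 0.7627 / 0.36146 = 2.11 kg.

2.11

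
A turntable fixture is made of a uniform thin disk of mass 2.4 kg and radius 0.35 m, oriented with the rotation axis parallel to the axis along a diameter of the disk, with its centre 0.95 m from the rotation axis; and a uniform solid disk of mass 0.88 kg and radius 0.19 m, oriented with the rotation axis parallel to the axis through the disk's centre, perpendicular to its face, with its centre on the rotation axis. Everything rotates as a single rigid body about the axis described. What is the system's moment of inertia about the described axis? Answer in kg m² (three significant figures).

Thin disk: I_cm = (1/4)MR² = (1/4)(2.4)(0.35)² = 0.0735 kg m²; centre at d = 0.95 m, so I = I_cm + Md² gives I = 0.0735 + (2.4)(0.95)² = 2.2395 kg m².
Solid disk: I_cm = (1/2)MR² = (1/2)(0.88)(0.19)² = 0.015884 kg m²; axis through the centre, so I = 0.015884 kg m².
Total I = 2.2395 + 0.015884 = 2.2554 kg m².

2.26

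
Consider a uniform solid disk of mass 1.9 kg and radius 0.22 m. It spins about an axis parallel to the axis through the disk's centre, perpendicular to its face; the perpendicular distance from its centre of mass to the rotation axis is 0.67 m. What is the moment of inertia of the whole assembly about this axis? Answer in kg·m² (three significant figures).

I_cm = (1/2)MR² = (1/2)(1.9)(0.22)² = 0.04598 kg·m²; centre at d = 0.67 m, so I = I_cm + Md² gives I = 0.04598 + (1.9)(0.67)² = 0.89889 kg·m².

0.899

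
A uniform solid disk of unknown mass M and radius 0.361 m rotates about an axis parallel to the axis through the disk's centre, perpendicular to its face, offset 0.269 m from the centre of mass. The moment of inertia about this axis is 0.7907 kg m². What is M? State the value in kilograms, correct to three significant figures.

I = I_cm + Md² = (1/2)MR² + Md² = M·[0.5·(0.361)² + (0.269)²] = M·0.13752.
So M = 0.7907 / 0.13752 = 5.7496 kg.

5.75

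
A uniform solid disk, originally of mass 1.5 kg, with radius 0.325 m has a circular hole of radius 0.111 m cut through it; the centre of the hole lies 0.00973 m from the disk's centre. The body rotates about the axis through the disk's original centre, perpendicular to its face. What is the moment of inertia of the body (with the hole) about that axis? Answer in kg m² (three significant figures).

0.0781

Unpierced body about its centre: I₀ = (1/2)MR² = (1/2)(1.5)(0.325)² = 0.079219 kg m².
The removed disk has mass m = M·(r/R)² = (1.5)(0.111/0.325)² = 0.17497 kg (same uniform areal density).
Its moment of inertia about the rotation axis (parallel-axis theorem): I_hole = (1/2)mr² + md² = (1/2)(0.17497)(0.111)² + (0.17497)(0.00973)² = 0.0010945 kg m².
Treating the hole as negative mass, I = I₀ − I_hole = 0.079219 − 0.0010945 = 0.078124 kg m².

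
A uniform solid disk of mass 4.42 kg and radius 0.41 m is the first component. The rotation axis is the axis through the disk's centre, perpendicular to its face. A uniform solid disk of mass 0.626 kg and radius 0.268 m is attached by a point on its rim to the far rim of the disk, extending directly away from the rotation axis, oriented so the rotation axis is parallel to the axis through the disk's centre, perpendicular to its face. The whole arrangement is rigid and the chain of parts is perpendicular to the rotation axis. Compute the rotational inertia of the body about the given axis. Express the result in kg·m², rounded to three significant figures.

Solid disk: I_cm = (1/2)MR² = (1/2)(4.42)(0.41)² = 0.3715 kg·m²; axis through the centre, so I = 0.3715 kg·m².
Solid disk: I_cm = (1/2)MR² = (1/2)(0.626)(0.268)² = 0.022481 kg·m²; centre at d = 0.41 + 0.268 = 0.678 m, so the parallel axis theorem gives I = 0.022481 + (0.626)(0.678)² = 0.31024 kg·m².
Total I = 0.3715 + 0.31024 = 0.68174 kg·m².

0.682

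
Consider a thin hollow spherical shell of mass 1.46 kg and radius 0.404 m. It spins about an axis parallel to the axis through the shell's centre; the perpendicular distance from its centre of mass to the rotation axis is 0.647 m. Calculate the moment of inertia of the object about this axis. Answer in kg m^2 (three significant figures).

I_cm = (2/3)MR² = (2/3)(1.46)(0.404)² = 0.15886 kg m^2; centre at d = 0.647 m, so I = I_cm + Md² gives I = 0.15886 + (1.46)(0.647)² = 0.77003 kg m^2.

0.770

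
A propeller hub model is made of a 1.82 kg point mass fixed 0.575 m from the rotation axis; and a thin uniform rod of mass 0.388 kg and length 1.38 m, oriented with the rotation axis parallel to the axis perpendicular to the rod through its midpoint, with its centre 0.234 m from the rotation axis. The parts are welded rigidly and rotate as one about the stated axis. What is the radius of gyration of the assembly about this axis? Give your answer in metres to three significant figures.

0.557

Point mass: I_cm = 0; centre at d = 0.575 m, so I = I_cm + Md² gives I = 0 + (1.82)(0.575)² = 0.60174 kg·m².
Thin rod: I_cm = (1/12)ML² = (1/12)(0.388)(1.38)² = 0.061576 kg·m²; centre at d = 0.234 m, so I = I_cm + Md² gives I = 0.061576 + (0.388)(0.234)² = 0.082821 kg·m².
Total I = 0.68456 kg·m²; total mass M = 2.208 kg.
k = √(I/M) = √(0.68456/2.208) = 0.55681 m.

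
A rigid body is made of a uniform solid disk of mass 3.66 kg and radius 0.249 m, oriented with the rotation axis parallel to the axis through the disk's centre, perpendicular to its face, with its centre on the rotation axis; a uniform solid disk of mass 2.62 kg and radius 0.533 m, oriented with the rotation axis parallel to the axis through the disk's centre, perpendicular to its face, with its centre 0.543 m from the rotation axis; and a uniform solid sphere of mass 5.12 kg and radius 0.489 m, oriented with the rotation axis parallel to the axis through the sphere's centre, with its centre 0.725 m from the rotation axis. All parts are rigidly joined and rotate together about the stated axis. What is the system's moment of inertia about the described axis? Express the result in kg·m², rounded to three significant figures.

Solid disk: I_cm = (1/2)MR² = (1/2)(3.66)(0.249)² = 0.11346 kg·m²; axis through the centre, so I = 0.11346 kg·m².
Solid disk: I_cm = (1/2)MR² = (1/2)(2.62)(0.533)² = 0.37216 kg·m²; centre at d = 0.543 m, so the parallel axis theorem gives I = 0.37216 + (2.62)(0.543)² = 1.1447 kg·m².
Solid sphere: I_cm = (2/5)MR² = (2/5)(5.12)(0.489)² = 0.48972 kg·m²; centre at d = 0.725 m, so the parallel axis theorem gives I = 0.48972 + (5.12)(0.725)² = 3.1809 kg·m².
Total I = 0.11346 + 1.1447 + 3.1809 = 4.439 kg·m².

4.44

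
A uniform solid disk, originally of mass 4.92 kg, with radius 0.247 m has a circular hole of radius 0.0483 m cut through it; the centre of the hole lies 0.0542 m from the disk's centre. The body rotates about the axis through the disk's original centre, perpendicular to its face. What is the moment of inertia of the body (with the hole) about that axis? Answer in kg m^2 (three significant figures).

Unpierced body about its centre: I₀ = (1/2)MR² = (1/2)(4.92)(0.247)² = 0.15008 kg m^2.
The removed disk has mass m = M·(r/R)² = (4.92)(0.0483/0.247)² = 0.18813 kg (same uniform areal density).
Its moment of inertia about the rotation axis (parallel-axis theorem): I_hole = (1/2)mr² + md² = (1/2)(0.18813)(0.0483)² + (0.18813)(0.0542)² = 0.00077211 kg m^2.
Treating the hole as negative mass, I = I₀ − I_hole = 0.15008 − 0.00077211 = 0.14931 kg m^2.

0.149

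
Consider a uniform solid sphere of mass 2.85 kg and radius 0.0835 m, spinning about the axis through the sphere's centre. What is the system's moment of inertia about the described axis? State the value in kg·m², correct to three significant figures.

0.00795

I_cm = (2/5)MR² = (2/5)(2.85)(0.0835)² = 0.0079484 kg·m²; axis through the centre, so I = 0.0079484 kg·m².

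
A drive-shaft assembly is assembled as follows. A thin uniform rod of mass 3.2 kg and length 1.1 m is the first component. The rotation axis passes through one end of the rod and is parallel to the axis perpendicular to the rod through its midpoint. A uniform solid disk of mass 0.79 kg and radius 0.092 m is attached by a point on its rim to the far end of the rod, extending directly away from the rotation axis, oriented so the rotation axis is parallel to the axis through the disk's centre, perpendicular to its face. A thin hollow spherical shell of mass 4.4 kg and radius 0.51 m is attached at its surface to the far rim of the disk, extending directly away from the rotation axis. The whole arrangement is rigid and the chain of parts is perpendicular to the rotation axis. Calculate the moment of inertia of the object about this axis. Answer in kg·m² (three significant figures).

17.3

Thin rod: I_cm = (1/12)ML² = (1/12)(3.2)(1.1)² = 0.32267 kg·m²; centre at d = 0.55 m, so I = I_cm + Md² gives I = 0.32267 + (3.2)(0.55)² = 1.2907 kg·m².
Solid disk: I_cm = (1/2)MR² = (1/2)(0.79)(0.092)² = 0.0033433 kg·m²; centre at d = 0.55 + 0.55 + 0.092 = 1.192 m, so I = I_cm + Md² gives I = 0.0033433 + (0.79)(1.192)² = 1.1258 kg·m².
Spherical shell: I_cm = (2/3)MR² = (2/3)(4.4)(0.51)² = 0.76296 kg·m²; centre at d = 0.55 + 0.55 + 0.092 + 0.092 + 0.51 = 1.794 m, so I = I_cm + Md² gives I = 0.76296 + (4.4)(1.794)² = 14.924 kg·m².
Total I = 1.2907 + 1.1258 + 14.924 = 17.341 kg·m².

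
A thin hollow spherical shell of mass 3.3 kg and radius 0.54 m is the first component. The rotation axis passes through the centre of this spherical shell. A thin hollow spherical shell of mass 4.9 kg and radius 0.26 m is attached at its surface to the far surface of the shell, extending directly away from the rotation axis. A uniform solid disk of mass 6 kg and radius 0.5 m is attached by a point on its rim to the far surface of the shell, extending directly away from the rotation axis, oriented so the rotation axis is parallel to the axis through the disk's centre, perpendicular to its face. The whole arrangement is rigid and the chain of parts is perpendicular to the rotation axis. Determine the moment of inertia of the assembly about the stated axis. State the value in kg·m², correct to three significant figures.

Spherical shell: I_cm = (2/3)MR² = (2/3)(3.3)(0.54)² = 0.64152 kg·m²; axis through the centre, so I = 0.64152 kg·m².
Spherical shell: I_cm = (2/3)MR² = (2/3)(4.9)(0.26)² = 0.22083 kg·m²; centre at d = 0.54 + 0.26 = 0.8 m, so I = I_cm + Md² gives I = 0.22083 + (4.9)(0.8)² = 3.3568 kg·m².
Solid disk: I_cm = (1/2)MR² = (1/2)(6)(0.5)² = 0.75 kg·m²; centre at d = 0.54 + 0.26 + 0.26 + 0.5 = 1.56 m, so I = I_cm + Md² gives I = 0.75 + (6)(1.56)² = 15.352 kg·m².
Total I = 0.64152 + 3.3568 + 15.352 = 19.35 kg·m².

19.3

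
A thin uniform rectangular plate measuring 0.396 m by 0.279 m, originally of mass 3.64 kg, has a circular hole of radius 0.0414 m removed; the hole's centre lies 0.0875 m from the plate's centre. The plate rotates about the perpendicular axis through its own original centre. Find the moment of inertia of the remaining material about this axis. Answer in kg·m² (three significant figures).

Unpierced body about its centre: I₀ = (1/12)M(a²+b²) = (1/12)(3.64)[(0.396)² + (0.279)²] = 0.071179 kg·m².
The removed disk has mass m = M·πr²/(ab) = (3.64)·π(0.0414)²/(0.396·0.279) = 0.1774 kg (same uniform areal density).
Its moment of inertia about the rotation axis (parallel-axis theorem): I_hole = (1/2)mr² + md² = (1/2)(0.1774)(0.0414)² + (0.1774)(0.0875)² = 0.0015102 kg·m².
Treating the hole as negative mass, I = I₀ − I_hole = 0.071179 − 0.0015102 = 0.069669 kg·m².

0.0697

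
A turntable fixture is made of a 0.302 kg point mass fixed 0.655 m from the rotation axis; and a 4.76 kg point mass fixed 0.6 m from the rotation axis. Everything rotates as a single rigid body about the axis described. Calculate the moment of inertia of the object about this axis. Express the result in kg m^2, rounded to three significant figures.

Point mass: I_cm = 0; centre at d = 0.655 m, so I = I_cm + Md² gives I = 0 + (0.302)(0.655)² = 0.12957 kg m^2.
Point mass: I_cm = 0; centre at d = 0.6 m, so I = I_cm + Md² gives I = 0 + (4.76)(0.6)² = 1.7136 kg m^2.
Total I = 0.12957 + 1.7136 = 1.8432 kg m^2.

1.84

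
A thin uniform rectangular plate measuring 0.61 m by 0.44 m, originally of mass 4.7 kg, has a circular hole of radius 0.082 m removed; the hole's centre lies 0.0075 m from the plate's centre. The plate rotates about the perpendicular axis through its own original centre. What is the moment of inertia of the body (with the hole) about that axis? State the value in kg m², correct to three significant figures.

0.220

Unpierced body about its centre: I₀ = (1/12)M(a²+b²) = (1/12)(4.7)[(0.61)² + (0.44)²] = 0.22157 kg m².
The removed disk has mass m = M·πr²/(ab) = (4.7)·π(0.082)²/(0.61·0.44) = 0.36991 kg (same uniform areal density).
Its moment of inertia about the rotation axis (parallel-axis theorem): I_hole = (1/2)mr² + md² = (1/2)(0.36991)(0.082)² + (0.36991)(0.0075)² = 0.0012644 kg m².
Treating the hole as negative mass, I = I₀ − I_hole = 0.22157 − 0.0012644 = 0.2203 kg m².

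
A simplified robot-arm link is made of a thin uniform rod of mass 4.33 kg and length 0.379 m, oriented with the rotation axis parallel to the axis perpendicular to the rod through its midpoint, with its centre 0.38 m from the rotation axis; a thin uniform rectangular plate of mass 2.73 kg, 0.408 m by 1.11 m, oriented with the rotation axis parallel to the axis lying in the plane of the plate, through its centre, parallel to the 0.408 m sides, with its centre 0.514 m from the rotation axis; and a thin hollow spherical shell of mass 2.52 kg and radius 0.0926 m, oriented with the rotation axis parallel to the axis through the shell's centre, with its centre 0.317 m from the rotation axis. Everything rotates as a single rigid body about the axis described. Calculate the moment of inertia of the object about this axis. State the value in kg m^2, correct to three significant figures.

1.95

Thin rod: I_cm = (1/12)ML² = (1/12)(4.33)(0.379)² = 0.05183 kg m^2; centre at d = 0.38 m, so I = I_cm + Md² gives I = 0.05183 + (4.33)(0.38)² = 0.67708 kg m^2.
Rectangular plate: I_cm = (1/12)Mb² = (1/12)(2.73)(1.11)² = 0.2803 kg m^2; centre at d = 0.514 m, so I = I_cm + Md² gives I = 0.2803 + (2.73)(0.514)² = 1.0016 kg m^2.
Spherical shell: I_cm = (2/3)MR² = (2/3)(2.52)(0.0926)² = 0.014406 kg m^2; centre at d = 0.317 m, so I = I_cm + Md² gives I = 0.014406 + (2.52)(0.317)² = 0.26764 kg m^2.
Total I = 0.67708 + 1.0016 + 0.26764 = 1.9463 kg m^2.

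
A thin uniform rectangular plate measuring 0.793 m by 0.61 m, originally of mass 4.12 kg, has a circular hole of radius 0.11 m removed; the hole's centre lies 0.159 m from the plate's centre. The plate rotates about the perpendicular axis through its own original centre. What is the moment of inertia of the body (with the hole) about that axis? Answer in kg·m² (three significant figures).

0.334

Unpierced body about its centre: I₀ = (1/12)M(a²+b²) = (1/12)(4.12)[(0.793)² + (0.61)²] = 0.34366 kg·m².
The removed disk has mass m = M·πr²/(ab) = (4.12)·π(0.11)²/(0.793·0.61) = 0.32376 kg (same uniform areal density).
Its moment of inertia about the rotation axis (parallel-axis theorem): I_hole = (1/2)mr² + md² = (1/2)(0.32376)(0.11)² + (0.32376)(0.159)² = 0.010144 kg·m².
Treating the hole as negative mass, I = I₀ − I_hole = 0.34366 − 0.010144 = 0.33352 kg·m².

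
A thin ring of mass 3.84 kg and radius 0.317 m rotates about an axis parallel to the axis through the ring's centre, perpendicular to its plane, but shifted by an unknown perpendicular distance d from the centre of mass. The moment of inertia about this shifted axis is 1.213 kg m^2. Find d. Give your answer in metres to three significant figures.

About the centre-of-mass axis, I_cm = MR² = (3.84)(0.317)² = 0.38588 kg m^2.
Parallel axis theorem: I = I_cm + Md², so Md² = 1.213 − 0.38588 = 0.82712 kg m^2.
d = √(0.82712 / 3.84) = 0.46411 m.

0.464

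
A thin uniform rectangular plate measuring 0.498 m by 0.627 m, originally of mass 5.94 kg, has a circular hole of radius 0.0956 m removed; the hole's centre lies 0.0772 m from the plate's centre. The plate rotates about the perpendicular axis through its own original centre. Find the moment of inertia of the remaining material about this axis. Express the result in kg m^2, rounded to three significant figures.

Unpierced body about its centre: I₀ = (1/12)M(a²+b²) = (1/12)(5.94)[(0.498)² + (0.627)²] = 0.31736 kg m^2.
The removed disk has mass m = M·πr²/(ab) = (5.94)·π(0.0956)²/(0.498·0.627) = 0.5462 kg (same uniform areal density).
Its moment of inertia about the rotation axis (parallel-axis theorem): I_hole = (1/2)mr² + md² = (1/2)(0.5462)(0.0956)² + (0.5462)(0.0772)² = 0.0057513 kg m^2.
Treating the hole as negative mass, I = I₀ − I_hole = 0.31736 − 0.0057513 = 0.31161 kg m^2.

0.312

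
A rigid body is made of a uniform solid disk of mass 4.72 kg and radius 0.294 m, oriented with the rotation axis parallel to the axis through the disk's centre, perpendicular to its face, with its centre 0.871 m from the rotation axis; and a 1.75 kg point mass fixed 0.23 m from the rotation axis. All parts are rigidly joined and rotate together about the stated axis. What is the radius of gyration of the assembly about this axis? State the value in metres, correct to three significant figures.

0.774

Solid disk: I_cm = (1/2)MR² = (1/2)(4.72)(0.294)² = 0.20399 kg m^2; centre at d = 0.871 m, so I = I_cm + Md² gives I = 0.20399 + (4.72)(0.871)² = 3.7848 kg m^2.
Point mass: I_cm = 0; centre at d = 0.23 m, so I = I_cm + Md² gives I = 0 + (1.75)(0.23)² = 0.092575 kg m^2.
Total I = 3.8773 kg m^2; total mass M = 6.47 kg.
k = √(I/M) = √(3.8773/6.47) = 0.77413 m.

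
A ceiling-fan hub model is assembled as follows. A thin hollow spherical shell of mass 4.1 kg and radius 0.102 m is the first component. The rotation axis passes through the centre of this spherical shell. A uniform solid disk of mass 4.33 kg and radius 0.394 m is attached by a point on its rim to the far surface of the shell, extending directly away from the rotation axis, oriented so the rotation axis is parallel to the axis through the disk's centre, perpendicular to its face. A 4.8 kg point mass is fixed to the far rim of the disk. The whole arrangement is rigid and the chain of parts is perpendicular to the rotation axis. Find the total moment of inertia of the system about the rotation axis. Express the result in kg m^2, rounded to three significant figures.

Spherical shell: I_cm = (2/3)MR² = (2/3)(4.1)(0.102)² = 0.028438 kg m^2; axis through the centre, so I = 0.028438 kg m^2.
Solid disk: I_cm = (1/2)MR² = (1/2)(4.33)(0.394)² = 0.33609 kg m^2; centre at d = 0.102 + 0.394 = 0.496 m, so I = I_cm + Md² gives I = 0.33609 + (4.33)(0.496)² = 1.4013 kg m^2.
Point mass: I_cm = 0; centre at d = 0.102 + 0.394 + 0.394 = 0.89 m, so I = I_cm + Md² gives I = 0 + (4.8)(0.89)² = 3.8021 kg m^2.
Total I = 0.028438 + 1.4013 + 3.8021 = 5.2319 kg m^2.

5.23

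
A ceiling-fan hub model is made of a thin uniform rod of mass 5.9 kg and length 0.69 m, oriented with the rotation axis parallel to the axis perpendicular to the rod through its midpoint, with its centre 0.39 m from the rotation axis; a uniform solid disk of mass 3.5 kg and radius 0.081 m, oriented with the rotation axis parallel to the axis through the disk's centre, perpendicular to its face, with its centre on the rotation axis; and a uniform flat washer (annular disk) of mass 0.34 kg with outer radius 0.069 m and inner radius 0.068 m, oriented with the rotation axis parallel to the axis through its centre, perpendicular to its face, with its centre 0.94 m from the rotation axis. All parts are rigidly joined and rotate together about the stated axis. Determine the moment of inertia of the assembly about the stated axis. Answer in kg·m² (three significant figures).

Thin rod: I_cm = (1/12)ML² = (1/12)(5.9)(0.69)² = 0.23408 kg·m²; centre at d = 0.39 m, so the parallel axis theorem gives I = 0.23408 + (5.9)(0.39)² = 1.1315 kg·m².
Solid disk: I_cm = (1/2)MR² = (1/2)(3.5)(0.081)² = 0.011482 kg·m²; axis through the centre, so I = 0.011482 kg·m².
Annular disk: I_cm = (1/2)M(R²+r²) = (1/2)(0.34)[(0.069)² + (0.068)²] = 0.0015955 kg·m²; centre at d = 0.94 m, so the parallel axis theorem gives I = 0.0015955 + (0.34)(0.94)² = 0.30202 kg·m².
Total I = 1.1315 + 0.011482 + 0.30202 = 1.445 kg·m².

1.44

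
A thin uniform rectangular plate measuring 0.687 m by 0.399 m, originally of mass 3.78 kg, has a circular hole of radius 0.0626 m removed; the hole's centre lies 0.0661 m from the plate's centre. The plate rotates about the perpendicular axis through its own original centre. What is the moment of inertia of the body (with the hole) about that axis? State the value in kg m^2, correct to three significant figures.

Unpierced body about its centre: I₀ = (1/12)M(a²+b²) = (1/12)(3.78)[(0.687)² + (0.399)²] = 0.19882 kg m^2.
The removed disk has mass m = M·πr²/(ab) = (3.78)·π(0.0626)²/(0.687·0.399) = 0.16977 kg (same uniform areal density).
Its moment of inertia about the rotation axis (parallel-axis theorem): I_hole = (1/2)mr² + md² = (1/2)(0.16977)(0.0626)² + (0.16977)(0.0661)² = 0.0010744 kg m^2.
Treating the hole as negative mass, I = I₀ − I_hole = 0.19882 − 0.0010744 = 0.19774 kg m^2.

0.198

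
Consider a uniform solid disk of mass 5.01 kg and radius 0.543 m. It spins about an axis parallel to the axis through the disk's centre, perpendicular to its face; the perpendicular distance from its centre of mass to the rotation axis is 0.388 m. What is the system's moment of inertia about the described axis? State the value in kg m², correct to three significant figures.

I_cm = (1/2)MR² = (1/2)(5.01)(0.543)² = 0.7386 kg m²; centre at d = 0.388 m, so the parallel axis theorem gives I = 0.7386 + (5.01)(0.388)² = 1.4928 kg m².

1.49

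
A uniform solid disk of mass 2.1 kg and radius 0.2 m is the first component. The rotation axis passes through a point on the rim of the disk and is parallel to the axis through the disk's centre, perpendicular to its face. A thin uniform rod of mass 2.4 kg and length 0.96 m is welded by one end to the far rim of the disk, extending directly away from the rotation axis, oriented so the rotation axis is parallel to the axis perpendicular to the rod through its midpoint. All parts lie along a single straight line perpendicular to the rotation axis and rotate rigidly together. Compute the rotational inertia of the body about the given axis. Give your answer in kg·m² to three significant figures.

2.17

Solid disk: I_cm = (1/2)MR² = (1/2)(2.1)(0.2)² = 0.042 kg·m²; centre at d = 0.2 m, so I = I_cm + Md² gives I = 0.042 + (2.1)(0.2)² = 0.126 kg·m².
Thin rod: I_cm = (1/12)ML² = (1/12)(2.4)(0.96)² = 0.18432 kg·m²; centre at d = 0.2 + 0.2 + 0.48 = 0.88 m, so I = I_cm + Md² gives I = 0.18432 + (2.4)(0.88)² = 2.0429 kg·m².
Total I = 0.126 + 2.0429 = 2.1689 kg·m².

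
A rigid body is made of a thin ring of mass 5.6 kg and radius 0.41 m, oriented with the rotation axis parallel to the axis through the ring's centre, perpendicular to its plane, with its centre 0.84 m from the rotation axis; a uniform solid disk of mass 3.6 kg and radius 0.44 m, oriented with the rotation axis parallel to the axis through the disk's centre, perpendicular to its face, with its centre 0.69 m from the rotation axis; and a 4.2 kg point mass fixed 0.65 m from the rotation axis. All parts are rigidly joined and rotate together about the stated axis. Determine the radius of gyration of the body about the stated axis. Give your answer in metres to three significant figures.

0.807

Thin ring: I_cm = MR² = (5.6)(0.41)² = 0.94136 kg m^2; centre at d = 0.84 m, so the parallel axis theorem gives I = 0.94136 + (5.6)(0.84)² = 4.8927 kg m^2.
Solid disk: I_cm = (1/2)MR² = (1/2)(3.6)(0.44)² = 0.34848 kg m^2; centre at d = 0.69 m, so the parallel axis theorem gives I = 0.34848 + (3.6)(0.69)² = 2.0624 kg m^2.
Point mass: I_cm = 0; centre at d = 0.65 m, so the parallel axis theorem gives I = 0 + (4.2)(0.65)² = 1.7745 kg m^2.
Total I = 8.7297 kg m^2; total mass M = 13.4 kg.
k = √(I/M) = √(8.7297/13.4) = 0.80714 m.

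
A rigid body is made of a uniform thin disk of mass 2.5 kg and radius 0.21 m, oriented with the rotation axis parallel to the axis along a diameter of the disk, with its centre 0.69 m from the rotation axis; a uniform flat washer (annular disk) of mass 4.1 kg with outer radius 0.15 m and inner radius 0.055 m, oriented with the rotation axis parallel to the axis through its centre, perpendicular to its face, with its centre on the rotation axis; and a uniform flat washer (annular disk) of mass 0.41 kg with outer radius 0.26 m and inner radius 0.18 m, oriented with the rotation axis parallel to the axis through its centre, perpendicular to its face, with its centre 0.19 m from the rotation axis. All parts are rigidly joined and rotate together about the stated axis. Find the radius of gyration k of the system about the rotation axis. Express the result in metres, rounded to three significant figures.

0.432

Thin disk: I_cm = (1/4)MR² = (1/4)(2.5)(0.21)² = 0.027562 kg m²; centre at d = 0.69 m, so I = I_cm + Md² gives I = 0.027562 + (2.5)(0.69)² = 1.2178 kg m².
Annular disk: I_cm = (1/2)M(R²+r²) = (1/2)(4.1)[(0.15)² + (0.055)²] = 0.052326 kg m²; axis through the centre, so I = 0.052326 kg m².
Annular disk: I_cm = (1/2)M(R²+r²) = (1/2)(0.41)[(0.26)² + (0.18)²] = 0.0205 kg m²; centre at d = 0.19 m, so I = I_cm + Md² gives I = 0.0205 + (0.41)(0.19)² = 0.035301 kg m².
Total I = 1.3054 kg m²; total mass M = 7.01 kg.
k = √(I/M) = √(1.3054/7.01) = 0.43154 m.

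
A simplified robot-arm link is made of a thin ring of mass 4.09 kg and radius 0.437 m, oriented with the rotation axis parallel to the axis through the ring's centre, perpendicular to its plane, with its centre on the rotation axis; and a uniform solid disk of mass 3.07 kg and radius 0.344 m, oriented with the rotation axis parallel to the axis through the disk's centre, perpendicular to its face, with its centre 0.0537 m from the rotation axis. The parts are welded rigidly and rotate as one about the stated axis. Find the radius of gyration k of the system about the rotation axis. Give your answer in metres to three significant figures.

0.368

Thin ring: I_cm = MR² = (4.09)(0.437)² = 0.78106 kg·m²; axis through the centre, so I = 0.78106 kg·m².
Solid disk: I_cm = (1/2)MR² = (1/2)(3.07)(0.344)² = 0.18165 kg·m²; centre at d = 0.0537 m, so I = I_cm + Md² gives I = 0.18165 + (3.07)(0.0537)² = 0.1905 kg·m².
Total I = 0.97156 kg·m²; total mass M = 7.16 kg.
k = √(I/M) = √(0.97156/7.16) = 0.36837 m.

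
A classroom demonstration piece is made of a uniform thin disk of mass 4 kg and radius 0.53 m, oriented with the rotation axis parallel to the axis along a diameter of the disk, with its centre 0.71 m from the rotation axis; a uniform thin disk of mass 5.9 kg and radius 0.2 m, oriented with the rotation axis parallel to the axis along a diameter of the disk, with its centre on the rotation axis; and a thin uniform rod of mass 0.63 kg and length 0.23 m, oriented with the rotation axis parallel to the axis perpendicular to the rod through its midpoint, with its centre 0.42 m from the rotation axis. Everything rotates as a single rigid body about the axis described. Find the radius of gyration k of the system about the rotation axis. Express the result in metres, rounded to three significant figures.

0.484

Thin disk: I_cm = (1/4)MR² = (1/4)(4)(0.53)² = 0.2809 kg m^2; centre at d = 0.71 m, so I = I_cm + Md² gives I = 0.2809 + (4)(0.71)² = 2.2973 kg m^2.
Thin disk: I_cm = (1/4)MR² = (1/4)(5.9)(0.2)² = 0.059 kg m^2; axis through the centre, so I = 0.059 kg m^2.
Thin rod: I_cm = (1/12)ML² = (1/12)(0.63)(0.23)² = 0.0027773 kg m^2; centre at d = 0.42 m, so I = I_cm + Md² gives I = 0.0027773 + (0.63)(0.42)² = 0.11391 kg m^2.
Total I = 2.4702 kg m^2; total mass M = 10.53 kg.
k = √(I/M) = √(2.4702/10.53) = 0.48434 m.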